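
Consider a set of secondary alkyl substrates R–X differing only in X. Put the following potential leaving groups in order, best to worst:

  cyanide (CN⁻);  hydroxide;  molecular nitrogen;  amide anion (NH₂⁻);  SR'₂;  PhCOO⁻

molecular nitrogen > SR'₂ > PhCOO⁻ > cyanide (CN⁻) > hydroxide > amide anion (NH₂⁻)

Leaving-group ability tracks the stability of the departed species; conjugate-acid pKₐ is the usual yardstick (lower pKₐ → better LG).
molecular nitrogen: no meaningful conjugate acid; N₂ departs as an exceptionally stable neutral molecule
SR'₂: pKₐ(R'₂SH⁺) ≈ -7
PhCOO⁻: pKₐ(C₆H₅COOH) ≈ 4.2
cyanide (CN⁻): pKₐ(HCN) ≈ 9.2
hydroxide: pKₐ(H₂O) ≈ 15.7
amide anion (NH₂⁻): pKₐ(NH₃) ≈ 38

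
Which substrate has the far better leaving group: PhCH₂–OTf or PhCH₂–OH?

PhCH₂–OTf

From PhCH₂–OH the departing group would be OH⁻ (pKₐ(H₂O) ≈ 15.7). Strong base; essentially never leaves without prior activation.
From PhCH₂–OTf the leaving group is OTf⁻ (pKₐ(CF₃SO₃H (triflic acid)) ≈ -14). Charge spread over three oxygens and a CF₃ group; the premier leaving group in synthesis.
(In practice PhCH₂–OTf is made from PhCH₂–OH by treatment with Tf₂O / 2,6-lutidine, converting the hydroxyl into a triflate.)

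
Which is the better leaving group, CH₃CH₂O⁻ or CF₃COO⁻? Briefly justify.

CF₃COO⁻ is the better leaving group.
pKₐ(CF₃COOH) ≈ 0.2 versus pKₐ(CH₃CH₂OH) ≈ 16: CF₃COO⁻ is the much weaker base.
Strongly electron-withdrawing CF₃ stabilises the carboxylate.

CF₃COO⁻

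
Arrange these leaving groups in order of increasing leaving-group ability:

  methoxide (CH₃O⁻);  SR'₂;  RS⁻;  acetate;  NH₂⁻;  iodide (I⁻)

NH₂⁻ < methoxide (CH₃O⁻) < RS⁻ < acetate < SR'₂ < iodide (I⁻)

The more stable X⁻ (or X) is on its own — i.e. the weaker a base it is — the better a leaving group it makes.
iodide (I⁻): pKₐ(HI) ≈ -10
SR'₂: pKₐ(R'₂SH⁺) ≈ -7 — neutral; leaves from a sulfonium salt (R–SR'₂⁺)
acetate: pKₐ(CH₃COOH) ≈ 4.8
RS⁻: pKₐ(RSH (a thiol)) ≈ 10.5 — moderately basic; rarely leaves without activation
methoxide (CH₃O⁻): pKₐ(CH₃OH) ≈ 15.5 — strong base; alkoxides do not leave unassisted
NH₂⁻: pKₐ(NH₃) ≈ 38 — extremely strong base; never a leaving group
Reversing gives the worst-to-best order requested.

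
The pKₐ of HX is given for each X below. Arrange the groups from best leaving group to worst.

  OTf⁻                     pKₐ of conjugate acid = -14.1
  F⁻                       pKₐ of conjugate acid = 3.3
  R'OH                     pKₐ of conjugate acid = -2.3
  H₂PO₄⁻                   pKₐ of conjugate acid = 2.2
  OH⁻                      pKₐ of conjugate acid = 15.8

OTf⁻ > R'OH > H₂PO₄⁻ > F⁻ > OH⁻

Lower conjugate-acid pKₐ ⇒ weaker base ⇒ better leaving group.
Sorting by the given values: OTf⁻ (-14.1), R'OH (-2.3), H₂PO₄⁻ (2.2), F⁻ (3.3), OH⁻ (15.8).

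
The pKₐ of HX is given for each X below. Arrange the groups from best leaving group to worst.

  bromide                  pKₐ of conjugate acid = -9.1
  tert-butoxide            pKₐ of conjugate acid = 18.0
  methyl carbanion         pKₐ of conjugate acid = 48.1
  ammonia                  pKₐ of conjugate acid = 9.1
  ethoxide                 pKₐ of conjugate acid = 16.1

Lower conjugate-acid pKₐ ⇒ weaker base ⇒ better leaving group.
Sorting by the given values: bromide (-9.1), ammonia (9.1), ethoxide (16.1), tert-butoxide (18.0), methyl carbanion (48.1).

bromide > ammonia > ethoxide > tert-butoxide > methyl carbanion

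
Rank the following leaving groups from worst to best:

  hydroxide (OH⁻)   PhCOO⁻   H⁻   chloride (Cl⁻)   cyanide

A good leaving group is a weak base: the lower the pKₐ of its conjugate acid, the more readily it departs.
chloride (Cl⁻): pKₐ(HCl) ≈ -7
PhCOO⁻: pKₐ(C₆H₅COOH) ≈ 4.2
cyanide: pKₐ(HCN) ≈ 9.2
hydroxide (OH⁻): pKₐ(H₂O) ≈ 15.7
H⁻: pKₐ(H₂) ≈ 36
The question asks for worst first, so the sequence is read in increasing leaving-group ability.

H⁻ < hydroxide (OH⁻) < cyanide < PhCOO⁻ < chloride (Cl⁻)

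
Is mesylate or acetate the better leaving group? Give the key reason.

mesylate

mesylate is the better leaving group.
pKₐ(CH₃SO₃H (MsOH)) ≈ -1.9 versus pKₐ(CH₃COOH) ≈ 4.8: mesylate is the much weaker base.
Resonance-delocalised alkanesulfonate.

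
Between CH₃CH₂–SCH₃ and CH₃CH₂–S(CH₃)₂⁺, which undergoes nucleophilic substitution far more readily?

From CH₃CH₂–SCH₃ the departing group would be RS⁻ (pKₐ(RSH (a thiol)) ≈ 10.5). Moderately basic; rarely leaves without activation.
From CH₃CH₂–S(CH₃)₂⁺ the leaving group is SR'₂ (pKₐ(R'₂SH⁺) ≈ -7). Neutral; leaves from a sulfonium salt (R–SR'₂⁺).
(In practice CH₃CH₂–S(CH₃)₂⁺ is made from CH₃CH₂–SCH₃ by S-methylation with CH₃I, allowing neutral dimethyl sulfide, rather than methanethiolate, to depart.)

CH₃CH₂–S(CH₃)₂⁺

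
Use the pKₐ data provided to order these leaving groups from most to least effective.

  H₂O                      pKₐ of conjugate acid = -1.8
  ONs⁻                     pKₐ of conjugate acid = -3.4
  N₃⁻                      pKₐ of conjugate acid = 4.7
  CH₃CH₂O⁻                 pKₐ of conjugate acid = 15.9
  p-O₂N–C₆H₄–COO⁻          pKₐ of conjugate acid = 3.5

ONs⁻ > H₂O > p-O₂N–C₆H₄–COO⁻ > N₃⁻ > CH₃CH₂O⁻

Lower conjugate-acid pKₐ ⇒ weaker base ⇒ better leaving group.
Sorting by the given values: ONs⁻ (-3.4), H₂O (-1.8), p-O₂N–C₆H₄–COO⁻ (3.5), N₃⁻ (4.7), CH₃CH₂O⁻ (15.9).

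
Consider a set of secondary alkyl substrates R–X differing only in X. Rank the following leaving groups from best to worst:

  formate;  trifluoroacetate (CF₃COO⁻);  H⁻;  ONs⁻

ONs⁻ > trifluoroacetate (CF₃COO⁻) > formate > H⁻

Rank by basicity of the departing species: weakest base leaves most easily.
ONs⁻: pKₐ(p-O₂NC₆H₄SO₃H) ≈ -3.5 — p-nitro group further stabilises the sulfonate
trifluoroacetate (CF₃COO⁻): pKₐ(CF₃COOH) ≈ 0.2
formate: pKₐ(HCOOH) ≈ 3.8 — resonance-stabilised carboxylate
H⁻: pKₐ(H₂) ≈ 36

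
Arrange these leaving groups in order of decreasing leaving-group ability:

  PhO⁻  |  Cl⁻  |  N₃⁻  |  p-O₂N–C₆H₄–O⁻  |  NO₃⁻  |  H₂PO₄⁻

Cl⁻ > NO₃⁻ > H₂PO₄⁻ > N₃⁻ > p-O₂N–C₆H₄–O⁻ > PhO⁻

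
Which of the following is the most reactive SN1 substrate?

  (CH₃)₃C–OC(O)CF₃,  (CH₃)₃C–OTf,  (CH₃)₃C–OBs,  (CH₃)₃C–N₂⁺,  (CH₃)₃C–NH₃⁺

With the same alkyl group throughout, only the leaving group differentiates the rates.
A good leaving group is a weak base: the lower the pKₐ of its conjugate acid, the more readily it departs.
(CH₃)₃C–N₂⁺ loses N₂: no meaningful conjugate acid; N₂ departs as an exceptionally stable neutral molecule
(CH₃)₃C–OTf loses OTf⁻: pKₐ(CF₃SO₃H (triflic acid)) ≈ -14
(CH₃)₃C–OBs loses OBs⁻: pKₐ(p-BrC₆H₄SO₃H) ≈ -2.8
(CH₃)₃C–OC(O)CF₃ loses CF₃COO⁻: pKₐ(CF₃COOH) ≈ 0.2
(CH₃)₃C–NH₃⁺ loses NH₃: pKₐ(NH₄⁺) ≈ 9.2

(CH₃)₃C–N₂⁺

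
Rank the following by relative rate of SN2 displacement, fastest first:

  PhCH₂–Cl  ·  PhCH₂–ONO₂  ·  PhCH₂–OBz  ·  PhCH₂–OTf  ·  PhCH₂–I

Same R in every case — rank the leaving groups.
Leaving-group ability tracks the stability of the departed species; conjugate-acid pKₐ is the usual yardstick (lower pKₐ → better LG).
PhCH₂–OTf loses OTf⁻: pKₐ(CF₃SO₃H (triflic acid)) ≈ -14
PhCH₂–I loses I⁻: pKₐ(HI) ≈ -10
PhCH₂–Cl loses Cl⁻: pKₐ(HCl) ≈ -7
PhCH₂–ONO₂ loses NO₃⁻: pKₐ(HNO₃) ≈ -1.3
PhCH₂–OBz loses PhCOO⁻: pKₐ(C₆H₅COOH) ≈ 4.2

PhCH₂–OTf > PhCH₂–I > PhCH₂–Cl > PhCH₂–ONO₂ > PhCH₂–OBz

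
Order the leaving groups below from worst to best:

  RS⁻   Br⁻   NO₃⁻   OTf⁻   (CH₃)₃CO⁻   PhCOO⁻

OTf⁻: pKₐ(CF₃SO₃H (triflic acid)) ≈ -14 — charge spread over three oxygens and a CF₃ group; the premier leaving group in synthesis
Br⁻: pKₐ(HBr) ≈ -9 — weak base; good leaving group
NO₃⁻: pKₐ(HNO₃) ≈ -1.3 — resonance-delocalised over three oxygens
PhCOO⁻: pKₐ(C₆H₅COOH) ≈ 4.2 — aryl carboxylate
RS⁻: pKₐ(RSH (a thiol)) ≈ 10.5
(CH₃)₃CO⁻: pKₐ(t-BuOH) ≈ 18
Reversing gives the worst-to-best order requested.

(CH₃)₃CO⁻ < RS⁻ < PhCOO⁻ < NO₃⁻ < Br⁻ < OTf⁻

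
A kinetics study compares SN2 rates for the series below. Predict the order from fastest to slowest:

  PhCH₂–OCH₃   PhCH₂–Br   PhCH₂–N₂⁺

The skeletons are identical, so relative rate is governed entirely by leaving-group ability.
The more stable X⁻ (or X) is on its own — i.e. the weaker a base it is — the better a leaving group it makes.
PhCH₂–N₂⁺ loses N₂: no meaningful conjugate acid; N₂ departs as an exceptionally stable neutral molecule
PhCH₂–Br loses Br⁻: pKₐ(HBr) ≈ -9
PhCH₂–OCH₃ loses CH₃O⁻: pKₐ(CH₃OH) ≈ 15.5

PhCH₂–N₂⁺ > PhCH₂–Br > PhCH₂–OCH₃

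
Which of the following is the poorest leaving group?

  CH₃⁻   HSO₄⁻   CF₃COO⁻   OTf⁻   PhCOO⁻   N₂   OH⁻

The more stable X⁻ (or X) is on its own — i.e. the weaker a base it is — the better a leaving group it makes.
N₂: no meaningful conjugate acid; N₂ departs as an exceptionally stable neutral molecule
OTf⁻: pKₐ(CF₃SO₃H (triflic acid)) ≈ -14
HSO₄⁻: pKₐ(H₂SO₄) ≈ -3
CF₃COO⁻: pKₐ(CF₃COOH) ≈ 0.2
PhCOO⁻: pKₐ(C₆H₅COOH) ≈ 4.2
OH⁻: pKₐ(H₂O) ≈ 15.7
CH₃⁻: pKₐ(CH₄) ≈ 48

CH₃⁻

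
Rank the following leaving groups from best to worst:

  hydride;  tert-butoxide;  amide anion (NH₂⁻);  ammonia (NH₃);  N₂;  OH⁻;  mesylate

The more stable X⁻ (or X) is on its own — i.e. the weaker a base it is — the better a leaving group it makes.
N₂: no meaningful conjugate acid; N₂ departs as an exceptionally stable neutral molecule
mesylate: pKₐ(CH₃SO₃H (MsOH)) ≈ -1.9
ammonia (NH₃): pKₐ(NH₄⁺) ≈ 9.2
OH⁻: pKₐ(H₂O) ≈ 15.7
tert-butoxide: pKₐ(t-BuOH) ≈ 18
hydride: pKₐ(H₂) ≈ 36
amide anion (NH₂⁻): pKₐ(NH₃) ≈ 38

N₂ > mesylate > ammonia (NH₃) > OH⁻ > tert-butoxide > hydride > amide anion (NH₂⁻)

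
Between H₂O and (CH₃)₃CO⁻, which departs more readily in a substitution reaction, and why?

H₂O

H₂O is the better leaving group.
pKₐ(H₃O⁺) ≈ -1.7 versus pKₐ(t-BuOH) ≈ 18: H₂O is the much weaker base.
Neutral; leaves from a protonated alcohol (R–OH₂⁺).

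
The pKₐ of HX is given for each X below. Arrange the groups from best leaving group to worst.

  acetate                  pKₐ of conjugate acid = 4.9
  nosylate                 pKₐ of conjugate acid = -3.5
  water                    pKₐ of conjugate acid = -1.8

Lower conjugate-acid pKₐ ⇒ weaker base ⇒ better leaving group.
Sorting by the given values: nosylate (-3.5), water (-1.8), acetate (4.9).

nosylate > water > acetate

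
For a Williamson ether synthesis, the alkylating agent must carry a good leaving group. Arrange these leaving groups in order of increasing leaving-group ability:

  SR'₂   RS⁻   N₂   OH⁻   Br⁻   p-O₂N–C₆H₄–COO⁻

OH⁻ < RS⁻ < p-O₂N–C₆H₄–COO⁻ < SR'₂ < Br⁻ < N₂

A good leaving group is a weak base: the lower the pKₐ of its conjugate acid, the more readily it departs.
N₂: no meaningful conjugate acid; N₂ departs as an exceptionally stable neutral molecule
Br⁻: pKₐ(HBr) ≈ -9
SR'₂: pKₐ(R'₂SH⁺) ≈ -7 — neutral; leaves from a sulfonium salt (R–SR'₂⁺)
p-O₂N–C₆H₄–COO⁻: pKₐ(p-nitrobenzoic acid) ≈ 3.4
RS⁻: pKₐ(RSH (a thiol)) ≈ 10.5 — moderately basic; rarely leaves without activation
OH⁻: pKₐ(H₂O) ≈ 15.7
Reversing gives the worst-to-best order requested.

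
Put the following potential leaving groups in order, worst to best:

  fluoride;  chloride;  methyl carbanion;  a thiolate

chloride: pKₐ(HCl) ≈ -7
fluoride: pKₐ(HF) ≈ 3.2 — small and strongly basic; the poor halide leaving group
a thiolate: pKₐ(RSH (a thiol)) ≈ 10.5
methyl carbanion: pKₐ(CH₄) ≈ 48
Listed from poorest to best leaving group as asked.

methyl carbanion < a thiolate < fluoride < chloride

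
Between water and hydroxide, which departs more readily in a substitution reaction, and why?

water

water is the better leaving group.
pKₐ(H₃O⁺) ≈ -1.7 versus pKₐ(H₂O) ≈ 15.7: water is the much weaker base.
Neutral; leaves from a protonated alcohol (R–OH₂⁺).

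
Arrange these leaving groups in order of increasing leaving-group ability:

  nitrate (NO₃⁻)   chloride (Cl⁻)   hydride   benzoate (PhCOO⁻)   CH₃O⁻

hydride < CH₃O⁻ < benzoate (PhCOO⁻) < nitrate (NO₃⁻) < chloride (Cl⁻)

chloride (Cl⁻): pKₐ(HCl) ≈ -7
nitrate (NO₃⁻): pKₐ(HNO₃) ≈ -1.3
benzoate (PhCOO⁻): pKₐ(C₆H₅COOH) ≈ 4.2
CH₃O⁻: pKₐ(CH₃OH) ≈ 15.5
hydride: pKₐ(H₂) ≈ 36
Listed from poorest to best leaving group as asked.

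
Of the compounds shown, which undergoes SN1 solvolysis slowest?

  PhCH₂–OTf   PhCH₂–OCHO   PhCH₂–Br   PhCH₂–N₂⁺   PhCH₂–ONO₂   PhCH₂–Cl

With the same alkyl group throughout, only the leaving group differentiates the rates.
Leaving-group ability tracks the stability of the departed species; conjugate-acid pKₐ is the usual yardstick (lower pKₐ → better LG).
PhCH₂–N₂⁺ loses N₂: no meaningful conjugate acid; N₂ departs as an exceptionally stable neutral molecule
PhCH₂–OTf loses OTf⁻: pKₐ(CF₃SO₃H (triflic acid)) ≈ -14
PhCH₂–Br loses Br⁻: pKₐ(HBr) ≈ -9
PhCH₂–Cl loses Cl⁻: pKₐ(HCl) ≈ -7
PhCH₂–ONO₂ loses NO₃⁻: pKₐ(HNO₃) ≈ -1.3
PhCH₂–OCHO loses HCOO⁻: pKₐ(HCOOH) ≈ 3.8

PhCH₂–OCHO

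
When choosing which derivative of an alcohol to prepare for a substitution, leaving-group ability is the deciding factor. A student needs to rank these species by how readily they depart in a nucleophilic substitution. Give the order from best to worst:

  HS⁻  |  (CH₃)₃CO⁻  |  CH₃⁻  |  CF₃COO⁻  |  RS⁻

Leaving-group ability tracks the stability of the departed species; conjugate-acid pKₐ is the usual yardstick (lower pKₐ → better LG).
CF₃COO⁻: pKₐ(CF₃COOH) ≈ 0.2
HS⁻: pKₐ(H₂S) ≈ 7
RS⁻: pKₐ(RSH (a thiol)) ≈ 10.5
(CH₃)₃CO⁻: pKₐ(t-BuOH) ≈ 18
CH₃⁻: pKₐ(CH₄) ≈ 48

CF₃COO⁻ > HS⁻ > RS⁻ > (CH₃)₃CO⁻ > CH₃⁻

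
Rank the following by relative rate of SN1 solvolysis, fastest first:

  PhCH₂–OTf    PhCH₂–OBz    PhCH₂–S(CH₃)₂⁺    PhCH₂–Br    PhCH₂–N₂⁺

PhCH₂–N₂⁺ > PhCH₂–OTf > PhCH₂–Br > PhCH₂–S(CH₃)₂⁺ > PhCH₂–OBz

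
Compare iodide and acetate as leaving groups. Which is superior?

iodide is the better leaving group.
pKₐ(HI) ≈ -10 versus pKₐ(CH₃COOH) ≈ 4.8: iodide is the much weaker base.
Large, highly polarisable; very weak base.

iodide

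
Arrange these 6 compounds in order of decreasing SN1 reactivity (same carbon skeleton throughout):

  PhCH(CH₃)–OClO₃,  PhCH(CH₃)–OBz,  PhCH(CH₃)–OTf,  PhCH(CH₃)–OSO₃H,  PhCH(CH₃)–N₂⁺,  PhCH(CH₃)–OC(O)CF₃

PhCH(CH₃)–N₂⁺ > PhCH(CH₃)–OTf > PhCH(CH₃)–OClO₃ > PhCH(CH₃)–OSO₃H > PhCH(CH₃)–OC(O)CF₃ > PhCH(CH₃)–OBz

Identical carbon frameworks mean the comparison reduces to leaving-group quality.
A good leaving group is a weak base: the lower the pKₐ of its conjugate acid, the more readily it departs.
PhCH(CH₃)–N₂⁺ loses N₂: no meaningful conjugate acid; N₂ departs as an exceptionally stable neutral molecule
PhCH(CH₃)–OTf loses OTf⁻: pKₐ(CF₃SO₃H (triflic acid)) ≈ -14
PhCH(CH₃)–OClO₃ loses ClO₄⁻: pKₐ(HClO₄) ≈ -10
PhCH(CH₃)–OSO₃H loses HSO₄⁻: pKₐ(H₂SO₄) ≈ -3
PhCH(CH₃)–OC(O)CF₃ loses CF₃COO⁻: pKₐ(CF₃COOH) ≈ 0.2
PhCH(CH₃)–OBz loses PhCOO⁻: pKₐ(C₆H₅COOH) ≈ 4.2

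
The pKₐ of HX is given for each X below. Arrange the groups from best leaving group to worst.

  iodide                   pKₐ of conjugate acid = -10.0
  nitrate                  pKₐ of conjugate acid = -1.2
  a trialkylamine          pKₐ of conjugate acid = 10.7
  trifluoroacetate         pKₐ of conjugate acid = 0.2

iodide > nitrate > trifluoroacetate > a trialkylamine

Lower conjugate-acid pKₐ ⇒ weaker base ⇒ better leaving group.
Sorting by the given values: iodide (-10.0), nitrate (-1.2), trifluoroacetate (0.2), a trialkylamine (10.7).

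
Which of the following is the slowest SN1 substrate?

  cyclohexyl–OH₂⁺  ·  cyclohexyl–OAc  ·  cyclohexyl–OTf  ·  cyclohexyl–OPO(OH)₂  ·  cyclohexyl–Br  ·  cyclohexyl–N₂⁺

With the same alkyl group throughout, only the leaving group differentiates the rates.
A good leaving group is a weak base: the lower the pKₐ of its conjugate acid, the more readily it departs.
cyclohexyl–N₂⁺ loses N₂: no meaningful conjugate acid; N₂ departs as an exceptionally stable neutral molecule
cyclohexyl–OTf loses OTf⁻: pKₐ(CF₃SO₃H (triflic acid)) ≈ -14
cyclohexyl–Br loses Br⁻: pKₐ(HBr) ≈ -9
cyclohexyl–OH₂⁺ loses H₂O: pKₐ(H₃O⁺) ≈ -1.7
cyclohexyl–OPO(OH)₂ loses H₂PO₄⁻: pKₐ(H₃PO₄) ≈ 2.1
cyclohexyl–OAc loses AcO⁻: pKₐ(CH₃COOH) ≈ 4.8

cyclohexyl–OAc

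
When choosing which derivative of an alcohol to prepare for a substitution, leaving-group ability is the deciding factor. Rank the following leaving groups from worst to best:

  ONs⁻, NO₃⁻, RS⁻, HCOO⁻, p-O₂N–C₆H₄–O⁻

RS⁻ < p-O₂N–C₆H₄–O⁻ < HCOO⁻ < NO₃⁻ < ONs⁻

Rank by basicity of the departing species: weakest base leaves most easily.
ONs⁻: pKₐ(p-O₂NC₆H₄SO₃H) ≈ -3.5 — p-nitro group further stabilises the sulfonate
NO₃⁻: pKₐ(HNO₃) ≈ -1.3
HCOO⁻: pKₐ(HCOOH) ≈ 3.8
p-O₂N–C₆H₄–O⁻: pKₐ(p-nitrophenol) ≈ 7.2 — nitro group delocalises the charge; the classic chromogenic LG
RS⁻: pKₐ(RSH (a thiol)) ≈ 10.5 — moderately basic; rarely leaves without activation
Reversing gives the worst-to-best order requested.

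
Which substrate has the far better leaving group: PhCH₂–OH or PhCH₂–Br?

PhCH₂–Br

From PhCH₂–OH the departing group would be OH⁻ (pKₐ(H₂O) ≈ 15.7). Strong base; essentially never leaves without prior activation.
From PhCH₂–Br the leaving group is Br⁻ (pKₐ(HBr) ≈ -9). Weak base; good leaving group.
(In practice PhCH₂–Br is made from PhCH₂–OH by treatment with PBr₃, replacing the hydroxyl with bromide.)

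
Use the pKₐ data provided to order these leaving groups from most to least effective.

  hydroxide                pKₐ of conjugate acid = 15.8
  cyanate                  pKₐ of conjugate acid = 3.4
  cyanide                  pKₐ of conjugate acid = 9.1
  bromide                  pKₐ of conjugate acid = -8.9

Lower conjugate-acid pKₐ ⇒ weaker base ⇒ better leaving group.
Sorting by the given values: bromide (-8.9), cyanate (3.4), cyanide (9.1), hydroxide (15.8).

bromide > cyanate > cyanide > hydroxide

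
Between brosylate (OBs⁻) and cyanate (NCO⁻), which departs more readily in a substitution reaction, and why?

brosylate (OBs⁻)

brosylate (OBs⁻) is the better leaving group.
pKₐ(p-BrC₆H₄SO₃H) ≈ -2.8 versus pKₐ(HOCN) ≈ 3.5: brosylate (OBs⁻) is the much weaker base.
Arenesulfonate with a p-bromo substituent.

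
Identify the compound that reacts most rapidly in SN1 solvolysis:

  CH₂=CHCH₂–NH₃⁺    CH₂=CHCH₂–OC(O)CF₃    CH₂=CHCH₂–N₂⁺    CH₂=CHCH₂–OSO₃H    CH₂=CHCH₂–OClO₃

CH₂=CHCH₂–N₂⁺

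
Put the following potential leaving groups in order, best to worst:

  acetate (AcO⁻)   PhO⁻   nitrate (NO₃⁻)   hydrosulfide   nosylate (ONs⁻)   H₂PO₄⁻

nosylate (ONs⁻) > nitrate (NO₃⁻) > H₂PO₄⁻ > acetate (AcO⁻) > hydrosulfide > PhO⁻

The more stable X⁻ (or X) is on its own — i.e. the weaker a base it is — the better a leaving group it makes.
nosylate (ONs⁻): pKₐ(p-O₂NC₆H₄SO₃H) ≈ -3.5 — p-nitro group further stabilises the sulfonate
nitrate (NO₃⁻): pKₐ(HNO₃) ≈ -1.3 — resonance-delocalised over three oxygens
H₂PO₄⁻: pKₐ(H₃PO₄) ≈ 2.1
acetate (AcO⁻): pKₐ(CH₃COOH) ≈ 4.8 — resonance-stabilised but still a weak base
hydrosulfide: pKₐ(H₂S) ≈ 7
PhO⁻: pKₐ(C₆H₅OH (phenol)) ≈ 10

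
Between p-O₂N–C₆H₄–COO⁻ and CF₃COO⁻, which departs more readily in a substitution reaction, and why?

CF₃COO⁻

CF₃COO⁻ is the better leaving group.
pKₐ(CF₃COOH) ≈ 0.2 versus pKₐ(p-nitrobenzoic acid) ≈ 3.4: CF₃COO⁻ is the much weaker base.
Strongly electron-withdrawing CF₃ stabilises the carboxylate.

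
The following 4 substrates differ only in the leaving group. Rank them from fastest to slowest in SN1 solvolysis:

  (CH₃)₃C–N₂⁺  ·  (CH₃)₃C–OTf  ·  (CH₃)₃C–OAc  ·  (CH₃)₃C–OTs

(CH₃)₃C–N₂⁺ > (CH₃)₃C–OTf > (CH₃)₃C–OTs > (CH₃)₃C–OAc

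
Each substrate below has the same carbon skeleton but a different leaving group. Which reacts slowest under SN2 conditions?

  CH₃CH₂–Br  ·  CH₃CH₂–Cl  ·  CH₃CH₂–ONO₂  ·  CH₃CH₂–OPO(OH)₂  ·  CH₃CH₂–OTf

CH₃CH₂–OPO(OH)₂

Same R in every case — rank the leaving groups.
A good leaving group is a weak base: the lower the pKₐ of its conjugate acid, the more readily it departs.
CH₃CH₂–OTf loses OTf⁻: pKₐ(CF₃SO₃H (triflic acid)) ≈ -14
CH₃CH₂–Br loses Br⁻: pKₐ(HBr) ≈ -9
CH₃CH₂–Cl loses Cl⁻: pKₐ(HCl) ≈ -7
CH₃CH₂–ONO₂ loses NO₃⁻: pKₐ(HNO₃) ≈ -1.3
CH₃CH₂–OPO(OH)₂ loses H₂PO₄⁻: pKₐ(H₃PO₄) ≈ 2.1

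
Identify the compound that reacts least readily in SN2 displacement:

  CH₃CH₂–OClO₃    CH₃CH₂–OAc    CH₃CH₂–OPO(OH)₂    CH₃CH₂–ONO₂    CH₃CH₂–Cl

CH₃CH₂–OAc

Identical carbon frameworks mean the comparison reduces to leaving-group quality.
The more stable X⁻ (or X) is on its own — i.e. the weaker a base it is — the better a leaving group it makes.
CH₃CH₂–OClO₃ loses ClO₄⁻: pKₐ(HClO₄) ≈ -10
CH₃CH₂–Cl loses Cl⁻: pKₐ(HCl) ≈ -7
CH₃CH₂–ONO₂ loses NO₃⁻: pKₐ(HNO₃) ≈ -1.3
CH₃CH₂–OPO(OH)₂ loses H₂PO₄⁻: pKₐ(H₃PO₄) ≈ 2.1
CH₃CH₂–OAc loses AcO⁻: pKₐ(CH₃COOH) ≈ 4.8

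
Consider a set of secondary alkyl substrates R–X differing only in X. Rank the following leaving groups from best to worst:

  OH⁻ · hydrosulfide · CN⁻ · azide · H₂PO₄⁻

Leaving-group ability tracks the stability of the departed species; conjugate-acid pKₐ is the usual yardstick (lower pKₐ → better LG).
H₂PO₄⁻: pKₐ(H₃PO₄) ≈ 2.1 — moderate base; biological leaving group after further activation
azide: pKₐ(HN₃) ≈ 4.7 — linear, resonance-stabilised
hydrosulfide: pKₐ(H₂S) ≈ 7
CN⁻: pKₐ(HCN) ≈ 9.2 — sp carbon stabilises the charge somewhat, but still a poor LG
OH⁻: pKₐ(H₂O) ≈ 15.7

H₂PO₄⁻ > azide > hydrosulfide > CN⁻ > OH⁻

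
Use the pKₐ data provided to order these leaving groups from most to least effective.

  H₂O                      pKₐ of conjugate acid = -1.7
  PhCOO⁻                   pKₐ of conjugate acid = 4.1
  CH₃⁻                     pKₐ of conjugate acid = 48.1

H₂O > PhCOO⁻ > CH₃⁻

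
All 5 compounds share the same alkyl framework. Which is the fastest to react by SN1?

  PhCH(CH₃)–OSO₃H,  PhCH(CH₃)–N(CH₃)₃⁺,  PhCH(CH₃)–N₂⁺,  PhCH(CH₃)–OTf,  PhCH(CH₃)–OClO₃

Identical carbon frameworks mean the comparison reduces to leaving-group quality.
The more stable X⁻ (or X) is on its own — i.e. the weaker a base it is — the better a leaving group it makes.
PhCH(CH₃)–N₂⁺ loses N₂: no meaningful conjugate acid; N₂ departs as an exceptionally stable neutral molecule
PhCH(CH₃)–OTf loses OTf⁻: pKₐ(CF₃SO₃H (triflic acid)) ≈ -14
PhCH(CH₃)–OClO₃ loses ClO₄⁻: pKₐ(HClO₄) ≈ -10
PhCH(CH₃)–OSO₃H loses HSO₄⁻: pKₐ(H₂SO₄) ≈ -3
PhCH(CH₃)–N(CH₃)₃⁺ loses NR'₃: pKₐ(R'₃NH⁺) ≈ 10.7

PhCH(CH₃)–N₂⁺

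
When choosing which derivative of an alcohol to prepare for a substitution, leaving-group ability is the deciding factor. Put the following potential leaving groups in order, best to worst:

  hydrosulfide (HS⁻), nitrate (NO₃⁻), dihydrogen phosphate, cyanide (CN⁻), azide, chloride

chloride: pKₐ(HCl) ≈ -7 — moderately weak base
nitrate (NO₃⁻): pKₐ(HNO₃) ≈ -1.3 — resonance-delocalised over three oxygens
dihydrogen phosphate: pKₐ(H₃PO₄) ≈ 2.1 — moderate base; biological leaving group after further activation
azide: pKₐ(HN₃) ≈ 4.7
hydrosulfide (HS⁻): pKₐ(H₂S) ≈ 7 — larger and more polarisable than the oxygen analogue
cyanide (CN⁻): pKₐ(HCN) ≈ 9.2 — sp carbon stabilises the charge somewhat, but still a poor LG

chloride > nitrate (NO₃⁻) > dihydrogen phosphate > azide > hydrosulfide (HS⁻) > cyanide (CN⁻)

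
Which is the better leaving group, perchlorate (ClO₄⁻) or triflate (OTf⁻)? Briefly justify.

triflate (OTf⁻)

triflate (OTf⁻) is the better leaving group.
pKₐ(CF₃SO₃H (triflic acid)) ≈ -14 versus pKₐ(HClO₄) ≈ -10: triflate (OTf⁻) is the much weaker base.
Charge spread over three oxygens and a CF₃ group; the premier leaving group in synthesis.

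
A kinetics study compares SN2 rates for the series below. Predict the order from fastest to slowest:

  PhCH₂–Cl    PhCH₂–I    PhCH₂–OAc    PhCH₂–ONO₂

PhCH₂–I > PhCH₂–Cl > PhCH₂–ONO₂ > PhCH₂–OAc

The skeletons are identical, so relative rate is governed entirely by leaving-group ability.
A good leaving group is a weak base: the lower the pKₐ of its conjugate acid, the more readily it departs.
PhCH₂–I loses I⁻: pKₐ(HI) ≈ -10
PhCH₂–Cl loses Cl⁻: pKₐ(HCl) ≈ -7
PhCH₂–ONO₂ loses NO₃⁻: pKₐ(HNO₃) ≈ -1.3
PhCH₂–OAc loses AcO⁻: pKₐ(CH₃COOH) ≈ 4.8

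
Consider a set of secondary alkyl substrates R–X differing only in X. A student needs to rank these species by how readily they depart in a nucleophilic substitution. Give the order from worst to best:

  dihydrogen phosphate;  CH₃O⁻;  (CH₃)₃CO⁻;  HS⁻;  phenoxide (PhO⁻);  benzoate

Rank by basicity of the departing species: weakest base leaves most easily.
dihydrogen phosphate: pKₐ(H₃PO₄) ≈ 2.1
benzoate: pKₐ(C₆H₅COOH) ≈ 4.2
HS⁻: pKₐ(H₂S) ≈ 7
phenoxide (PhO⁻): pKₐ(C₆H₅OH (phenol)) ≈ 10
CH₃O⁻: pKₐ(CH₃OH) ≈ 15.5
(CH₃)₃CO⁻: pKₐ(t-BuOH) ≈ 18
Listed from poorest to best leaving group as asked.

(CH₃)₃CO⁻ < CH₃O⁻ < phenoxide (PhO⁻) < HS⁻ < benzoate < dihydrogen phosphate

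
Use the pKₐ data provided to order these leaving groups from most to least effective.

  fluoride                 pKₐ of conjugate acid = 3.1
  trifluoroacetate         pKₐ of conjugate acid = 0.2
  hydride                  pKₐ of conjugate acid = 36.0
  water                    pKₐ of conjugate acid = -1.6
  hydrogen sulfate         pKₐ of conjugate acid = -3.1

hydrogen sulfate > water > trifluoroacetate > fluoride > hydride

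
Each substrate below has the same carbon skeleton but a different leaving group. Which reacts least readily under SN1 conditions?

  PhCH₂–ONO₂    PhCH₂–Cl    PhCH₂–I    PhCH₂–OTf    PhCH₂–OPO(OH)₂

PhCH₂–OPO(OH)₂

With the same alkyl group throughout, only the leaving group differentiates the rates.
Leaving-group ability tracks the stability of the departed species; conjugate-acid pKₐ is the usual yardstick (lower pKₐ → better LG).
PhCH₂–OTf loses OTf⁻: pKₐ(CF₃SO₃H (triflic acid)) ≈ -14
PhCH₂–I loses I⁻: pKₐ(HI) ≈ -10
PhCH₂–Cl loses Cl⁻: pKₐ(HCl) ≈ -7
PhCH₂–ONO₂ loses NO₃⁻: pKₐ(HNO₃) ≈ -1.3
PhCH₂–OPO(OH)₂ loses H₂PO₄⁻: pKₐ(H₃PO₄) ≈ 2.1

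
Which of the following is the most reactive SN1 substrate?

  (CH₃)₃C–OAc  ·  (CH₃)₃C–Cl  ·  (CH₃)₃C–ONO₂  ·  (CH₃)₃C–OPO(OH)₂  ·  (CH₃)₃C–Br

(CH₃)₃C–Br

The skeletons are identical, so relative rate is governed entirely by leaving-group ability.
Rank by basicity of the departing species: weakest base leaves most easily.
(CH₃)₃C–Br loses Br⁻: pKₐ(HBr) ≈ -9
(CH₃)₃C–Cl loses Cl⁻: pKₐ(HCl) ≈ -7
(CH₃)₃C–ONO₂ loses NO₃⁻: pKₐ(HNO₃) ≈ -1.3
(CH₃)₃C–OPO(OH)₂ loses H₂PO₄⁻: pKₐ(H₃PO₄) ≈ 2.1
(CH₃)₃C–OAc loses AcO⁻: pKₐ(CH₃COOH) ≈ 4.8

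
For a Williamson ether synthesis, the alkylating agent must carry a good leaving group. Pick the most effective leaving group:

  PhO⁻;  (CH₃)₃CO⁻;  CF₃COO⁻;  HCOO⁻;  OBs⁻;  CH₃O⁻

OBs⁻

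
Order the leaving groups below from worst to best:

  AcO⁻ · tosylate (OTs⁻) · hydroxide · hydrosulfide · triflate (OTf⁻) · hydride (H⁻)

Leaving-group ability tracks the stability of the departed species; conjugate-acid pKₐ is the usual yardstick (lower pKₐ → better LG).
triflate (OTf⁻): pKₐ(CF₃SO₃H (triflic acid)) ≈ -14 — charge spread over three oxygens and a CF₃ group; the premier leaving group in synthesis
tosylate (OTs⁻): pKₐ(p-CH₃C₆H₄SO₃H (TsOH)) ≈ -2.8
AcO⁻: pKₐ(CH₃COOH) ≈ 4.8 — resonance-stabilised but still a weak base
hydrosulfide: pKₐ(H₂S) ≈ 7 — larger and more polarisable than the oxygen analogue
hydroxide: pKₐ(H₂O) ≈ 15.7 — strong base; essentially never leaves without prior activation
hydride (H⁻): pKₐ(H₂) ≈ 36
The question asks for worst first, so the sequence is read in increasing leaving-group ability.

hydride (H⁻) < hydroxide < hydrosulfide < AcO⁻ < tosylate (OTs⁻) < triflate (OTf⁻)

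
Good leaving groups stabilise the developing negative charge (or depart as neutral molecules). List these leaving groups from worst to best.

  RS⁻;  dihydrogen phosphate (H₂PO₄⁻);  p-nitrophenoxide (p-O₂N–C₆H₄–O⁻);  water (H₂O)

A good leaving group is a weak base: the lower the pKₐ of its conjugate acid, the more readily it departs.
water (H₂O): pKₐ(H₃O⁺) ≈ -1.7
dihydrogen phosphate (H₂PO₄⁻): pKₐ(H₃PO₄) ≈ 2.1
p-nitrophenoxide (p-O₂N–C₆H₄–O⁻): pKₐ(p-nitrophenol) ≈ 7.2
RS⁻: pKₐ(RSH (a thiol)) ≈ 10.5
The question asks for worst first, so the sequence is read in increasing leaving-group ability.

RS⁻ < p-nitrophenoxide (p-O₂N–C₆H₄–O⁻) < dihydrogen phosphate (H₂PO₄⁻) < water (H₂O)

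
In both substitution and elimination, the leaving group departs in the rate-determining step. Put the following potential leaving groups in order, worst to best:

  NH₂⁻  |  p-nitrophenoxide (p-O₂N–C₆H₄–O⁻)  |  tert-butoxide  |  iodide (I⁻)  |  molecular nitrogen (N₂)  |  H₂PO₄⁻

NH₂⁻ < tert-butoxide < p-nitrophenoxide (p-O₂N–C₆H₄–O⁻) < H₂PO₄⁻ < iodide (I⁻) < molecular nitrogen (N₂)

A good leaving group is a weak base: the lower the pKₐ of its conjugate acid, the more readily it departs.
molecular nitrogen (N₂): no meaningful conjugate acid; N₂ departs as an exceptionally stable neutral molecule
iodide (I⁻): pKₐ(HI) ≈ -10 — large, highly polarisable; very weak base
H₂PO₄⁻: pKₐ(H₃PO₄) ≈ 2.1 — moderate base; biological leaving group after further activation
p-nitrophenoxide (p-O₂N–C₆H₄–O⁻): pKₐ(p-nitrophenol) ≈ 7.2 — nitro group delocalises the charge; the classic chromogenic LG
tert-butoxide: pKₐ(t-BuOH) ≈ 18 — bulky, strongly basic alkoxide
NH₂⁻: pKₐ(NH₃) ≈ 38
Listed from poorest to best leaving group as asked.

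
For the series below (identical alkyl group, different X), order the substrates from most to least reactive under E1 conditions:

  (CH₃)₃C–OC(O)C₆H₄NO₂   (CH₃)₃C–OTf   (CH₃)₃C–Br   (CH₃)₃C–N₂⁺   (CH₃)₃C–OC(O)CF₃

(CH₃)₃C–N₂⁺ > (CH₃)₃C–OTf > (CH₃)₃C–Br > (CH₃)₃C–OC(O)CF₃ > (CH₃)₃C–OC(O)C₆H₄NO₂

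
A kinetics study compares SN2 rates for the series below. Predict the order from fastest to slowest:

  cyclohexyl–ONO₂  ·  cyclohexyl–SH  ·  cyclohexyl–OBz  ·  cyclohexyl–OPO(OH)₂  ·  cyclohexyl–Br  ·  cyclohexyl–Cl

cyclohexyl–Br > cyclohexyl–Cl > cyclohexyl–ONO₂ > cyclohexyl–OPO(OH)₂ > cyclohexyl–OBz > cyclohexyl–SH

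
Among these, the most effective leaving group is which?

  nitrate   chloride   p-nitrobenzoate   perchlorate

perchlorate

Rank by basicity of the departing species: weakest base leaves most easily.
perchlorate: pKₐ(HClO₄) ≈ -10
chloride: pKₐ(HCl) ≈ -7
nitrate: pKₐ(HNO₃) ≈ -1.3
p-nitrobenzoate: pKₐ(p-nitrobenzoic acid) ≈ 3.4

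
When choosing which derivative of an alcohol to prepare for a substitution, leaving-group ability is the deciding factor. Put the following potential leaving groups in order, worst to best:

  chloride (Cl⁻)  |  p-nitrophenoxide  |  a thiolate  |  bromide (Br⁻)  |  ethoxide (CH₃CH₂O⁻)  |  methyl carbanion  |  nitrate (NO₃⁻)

methyl carbanion < ethoxide (CH₃CH₂O⁻) < a thiolate < p-nitrophenoxide < nitrate (NO₃⁻) < chloride (Cl⁻) < bromide (Br⁻)

Rank by basicity of the departing species: weakest base leaves most easily.
bromide (Br⁻): pKₐ(HBr) ≈ -9
chloride (Cl⁻): pKₐ(HCl) ≈ -7
nitrate (NO₃⁻): pKₐ(HNO₃) ≈ -1.3
p-nitrophenoxide: pKₐ(p-nitrophenol) ≈ 7.2
a thiolate: pKₐ(RSH (a thiol)) ≈ 10.5
ethoxide (CH₃CH₂O⁻): pKₐ(CH₃CH₂OH) ≈ 16
methyl carbanion: pKₐ(CH₄) ≈ 48
The question asks for worst first, so the sequence is read in increasing leaving-group ability.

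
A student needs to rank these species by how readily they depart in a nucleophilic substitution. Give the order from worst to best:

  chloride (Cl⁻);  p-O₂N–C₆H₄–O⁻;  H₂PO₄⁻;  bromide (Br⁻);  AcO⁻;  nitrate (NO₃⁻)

p-O₂N–C₆H₄–O⁻ < AcO⁻ < H₂PO₄⁻ < nitrate (NO₃⁻) < chloride (Cl⁻) < bromide (Br⁻)

Leaving-group ability tracks the stability of the departed species; conjugate-acid pKₐ is the usual yardstick (lower pKₐ → better LG).
bromide (Br⁻): pKₐ(HBr) ≈ -9
chloride (Cl⁻): pKₐ(HCl) ≈ -7 — moderately weak base
nitrate (NO₃⁻): pKₐ(HNO₃) ≈ -1.3
H₂PO₄⁻: pKₐ(H₃PO₄) ≈ 2.1
AcO⁻: pKₐ(CH₃COOH) ≈ 4.8
p-O₂N–C₆H₄–O⁻: pKₐ(p-nitrophenol) ≈ 7.2 — nitro group delocalises the charge; the classic chromogenic LG
Reversing gives the worst-to-best order requested.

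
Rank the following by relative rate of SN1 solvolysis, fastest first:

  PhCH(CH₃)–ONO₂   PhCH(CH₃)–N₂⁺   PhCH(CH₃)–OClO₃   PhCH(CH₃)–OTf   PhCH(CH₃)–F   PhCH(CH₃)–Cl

Identical carbon frameworks mean the comparison reduces to leaving-group quality.
Rank by basicity of the departing species: weakest base leaves most easily.
PhCH(CH₃)–N₂⁺ loses N₂: no meaningful conjugate acid; N₂ departs as an exceptionally stable neutral molecule
PhCH(CH₃)–OTf loses OTf⁻: pKₐ(CF₃SO₃H (triflic acid)) ≈ -14
PhCH(CH₃)–OClO₃ loses ClO₄⁻: pKₐ(HClO₄) ≈ -10
PhCH(CH₃)–Cl loses Cl⁻: pKₐ(HCl) ≈ -7
PhCH(CH₃)–ONO₂ loses NO₃⁻: pKₐ(HNO₃) ≈ -1.3
PhCH(CH₃)–F loses F⁻: pKₐ(HF) ≈ 3.2

PhCH(CH₃)–N₂⁺ > PhCH(CH₃)–OTf > PhCH(CH₃)–OClO₃ > PhCH(CH₃)–Cl > PhCH(CH₃)–ONO₂ > PhCH(CH₃)–F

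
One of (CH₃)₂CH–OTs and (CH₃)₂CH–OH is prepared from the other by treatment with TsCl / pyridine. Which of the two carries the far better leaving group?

From (CH₃)₂CH–OH the departing group would be OH⁻ (pKₐ(H₂O) ≈ 15.7). Strong base; essentially never leaves without prior activation.
From (CH₃)₂CH–OTs the leaving group is OTs⁻ (pKₐ(p-CH₃C₆H₄SO₃H (TsOH)) ≈ -2.8). Resonance-delocalised arenesulfonate.
Treatment with TsCl / pyridine works by converting the hydroxyl into a tosylate, making (CH₃)₂CH–OTs enormously more reactive.

(CH₃)₂CH–OTs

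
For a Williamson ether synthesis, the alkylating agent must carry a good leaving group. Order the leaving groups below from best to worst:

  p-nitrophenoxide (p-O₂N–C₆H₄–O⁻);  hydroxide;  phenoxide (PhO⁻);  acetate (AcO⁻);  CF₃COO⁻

Rank by basicity of the departing species: weakest base leaves most easily.
CF₃COO⁻: pKₐ(CF₃COOH) ≈ 0.2 — strongly electron-withdrawing CF₃ stabilises the carboxylate
acetate (AcO⁻): pKₐ(CH₃COOH) ≈ 4.8
p-nitrophenoxide (p-O₂N–C₆H₄–O⁻): pKₐ(p-nitrophenol) ≈ 7.2
phenoxide (PhO⁻): pKₐ(C₆H₅OH (phenol)) ≈ 10
hydroxide: pKₐ(H₂O) ≈ 15.7

CF₃COO⁻ > acetate (AcO⁻) > p-nitrophenoxide (p-O₂N–C₆H₄–O⁻) > phenoxide (PhO⁻) > hydroxide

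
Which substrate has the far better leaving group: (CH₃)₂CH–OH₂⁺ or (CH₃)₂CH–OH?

From (CH₃)₂CH–OH the departing group would be OH⁻ (pKₐ(H₂O) ≈ 15.7). Strong base; essentially never leaves without prior activation.
From (CH₃)₂CH–OH₂⁺ the leaving group is H₂O (pKₐ(H₃O⁺) ≈ -1.7). Neutral; leaves from a protonated alcohol (R–OH₂⁺).
(In practice (CH₃)₂CH–OH₂⁺ is made from (CH₃)₂CH–OH by protonation with strong acid, converting the leaving group from hydroxide to neutral water.)

(CH₃)₂CH–OH₂⁺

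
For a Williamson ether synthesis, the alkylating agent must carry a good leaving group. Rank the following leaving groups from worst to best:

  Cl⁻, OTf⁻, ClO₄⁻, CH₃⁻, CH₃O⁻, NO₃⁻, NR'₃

Rank by basicity of the departing species: weakest base leaves most easily.
OTf⁻: pKₐ(CF₃SO₃H (triflic acid)) ≈ -14
ClO₄⁻: pKₐ(HClO₄) ≈ -10
Cl⁻: pKₐ(HCl) ≈ -7
NO₃⁻: pKₐ(HNO₃) ≈ -1.3
NR'₃: pKₐ(R'₃NH⁺) ≈ 10.7
CH₃O⁻: pKₐ(CH₃OH) ≈ 15.5
CH₃⁻: pKₐ(CH₄) ≈ 48
The question asks for worst first, so the sequence is read in increasing leaving-group ability.

CH₃⁻ < CH₃O⁻ < NR'₃ < NO₃⁻ < Cl⁻ < ClO₄⁻ < OTf⁻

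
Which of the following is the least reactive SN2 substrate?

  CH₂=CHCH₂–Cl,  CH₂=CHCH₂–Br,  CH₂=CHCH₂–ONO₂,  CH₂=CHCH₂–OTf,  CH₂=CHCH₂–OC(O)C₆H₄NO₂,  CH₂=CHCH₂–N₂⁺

CH₂=CHCH₂–OC(O)C₆H₄NO₂

Identical carbon frameworks mean the comparison reduces to leaving-group quality.
The more stable X⁻ (or X) is on its own — i.e. the weaker a base it is — the better a leaving group it makes.
CH₂=CHCH₂–N₂⁺ loses N₂: no meaningful conjugate acid; N₂ departs as an exceptionally stable neutral molecule
CH₂=CHCH₂–OTf loses OTf⁻: pKₐ(CF₃SO₃H (triflic acid)) ≈ -14
CH₂=CHCH₂–Br loses Br⁻: pKₐ(HBr) ≈ -9
CH₂=CHCH₂–Cl loses Cl⁻: pKₐ(HCl) ≈ -7
CH₂=CHCH₂–ONO₂ loses NO₃⁻: pKₐ(HNO₃) ≈ -1.3
CH₂=CHCH₂–OC(O)C₆H₄NO₂ loses p-O₂N–C₆H₄–COO⁻: pKₐ(p-nitrobenzoic acid) ≈ 3.4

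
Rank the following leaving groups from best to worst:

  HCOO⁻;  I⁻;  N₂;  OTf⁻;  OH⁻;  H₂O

N₂ > OTf⁻ > I⁻ > H₂O > HCOO⁻ > OH⁻

N₂: no meaningful conjugate acid; N₂ departs as an exceptionally stable neutral molecule
OTf⁻: pKₐ(CF₃SO₃H (triflic acid)) ≈ -14 — charge spread over three oxygens and a CF₃ group; the premier leaving group in synthesis
I⁻: pKₐ(HI) ≈ -10 — large, highly polarisable; very weak base
H₂O: pKₐ(H₃O⁺) ≈ -1.7
HCOO⁻: pKₐ(HCOOH) ≈ 3.8 — resonance-stabilised carboxylate
OH⁻: pKₐ(H₂O) ≈ 15.7 — strong base; essentially never leaves without prior activation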